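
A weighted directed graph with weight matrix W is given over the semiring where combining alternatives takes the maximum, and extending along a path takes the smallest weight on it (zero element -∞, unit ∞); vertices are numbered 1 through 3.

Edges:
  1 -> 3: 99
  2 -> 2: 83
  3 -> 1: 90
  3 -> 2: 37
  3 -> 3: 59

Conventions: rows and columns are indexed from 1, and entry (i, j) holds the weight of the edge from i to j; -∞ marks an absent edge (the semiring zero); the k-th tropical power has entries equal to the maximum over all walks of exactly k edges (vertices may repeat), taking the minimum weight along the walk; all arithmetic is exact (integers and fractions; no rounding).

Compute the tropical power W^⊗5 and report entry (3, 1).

W^⊗2:
  [90, 37, 59]
  [-∞, 83, -∞]
  [59, 37, 90]
W^⊗3:
  [59, 37, 90]
  [-∞, 83, -∞]
  [90, 37, 59]
W^⊗4:
  [90, 37, 59]
  [-∞, 83, -∞]
  [59, 37, 90]
W^⊗5:
  [59, 37, 90]
  [-∞, 83, -∞]
  [90, 37, 59]
Key observation: the optimum is the walk 3->1->3->1->3->1, with weight 90 min 99 min 90 min 99 min 90 = 90.
Optimal value attained by: walk 3->1->3->1->3->1.
Answer: (W^⊗5)[3][1] = 90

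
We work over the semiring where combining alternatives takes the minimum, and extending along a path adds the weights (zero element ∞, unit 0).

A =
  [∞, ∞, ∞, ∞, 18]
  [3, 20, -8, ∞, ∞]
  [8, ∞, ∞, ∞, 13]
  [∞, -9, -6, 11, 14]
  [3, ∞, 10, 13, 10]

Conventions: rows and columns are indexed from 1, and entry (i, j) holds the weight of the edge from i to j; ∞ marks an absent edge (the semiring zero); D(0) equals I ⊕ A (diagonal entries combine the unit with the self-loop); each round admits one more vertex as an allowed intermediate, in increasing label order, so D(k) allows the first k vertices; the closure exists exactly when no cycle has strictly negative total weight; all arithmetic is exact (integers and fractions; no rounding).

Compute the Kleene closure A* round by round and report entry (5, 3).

D(0):
  [0, ∞, ∞, ∞, 18]
  [3, 0, -8, ∞, ∞]
  [8, ∞, 0, ∞, 13]
  [∞, -9, -6, 0, 14]
  [3, ∞, 10, 13, 0]
D(1):
  [0, ∞, ∞, ∞, 18]
  [3, 0, -8, ∞, 21]
  [8, ∞, 0, ∞, 13]
  [∞, -9, -6, 0, 14]
  [3, ∞, 10, 13, 0]
D(2):
  [0, ∞, ∞, ∞, 18]
  [3, 0, -8, ∞, 21]
  [8, ∞, 0, ∞, 13]
  [-6, -9, -17, 0, 12]
  [3, ∞, 10, 13, 0]
D(3):
  [0, ∞, ∞, ∞, 18]
  [0, 0, -8, ∞, 5]
  [8, ∞, 0, ∞, 13]
  [-9, -9, -17, 0, -4]
  [3, ∞, 10, 13, 0]
D(4):
  [0, ∞, ∞, ∞, 18]
  [0, 0, -8, ∞, 5]
  [8, ∞, 0, ∞, 13]
  [-9, -9, -17, 0, -4]
  [3, 4, -4, 13, 0]
D(5):
  [0, 22, 14, 31, 18]
  [0, 0, -8, 18, 5]
  [8, 17, 0, 26, 13]
  [-9, -9, -17, 0, -4]
  [3, 4, -4, 13, 0]
Answer: A*[5][3] = -4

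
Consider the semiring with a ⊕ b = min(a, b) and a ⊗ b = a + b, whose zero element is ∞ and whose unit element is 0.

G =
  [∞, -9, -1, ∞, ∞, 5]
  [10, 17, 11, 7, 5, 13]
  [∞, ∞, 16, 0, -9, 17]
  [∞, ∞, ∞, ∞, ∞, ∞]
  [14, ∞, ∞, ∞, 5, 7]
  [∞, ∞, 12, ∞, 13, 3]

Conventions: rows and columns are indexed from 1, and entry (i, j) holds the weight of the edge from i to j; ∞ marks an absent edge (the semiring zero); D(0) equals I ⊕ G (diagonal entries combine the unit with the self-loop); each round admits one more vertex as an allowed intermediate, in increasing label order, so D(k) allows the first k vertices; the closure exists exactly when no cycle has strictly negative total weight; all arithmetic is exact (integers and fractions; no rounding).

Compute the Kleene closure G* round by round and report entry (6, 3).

D(0):
  [0, -9, -1, ∞, ∞, 5]
  [10, 0, 11, 7, 5, 13]
  [∞, ∞, 0, 0, -9, 17]
  [∞, ∞, ∞, 0, ∞, ∞]
  [14, ∞, ∞, ∞, 0, 7]
  [∞, ∞, 12, ∞, 13, 0]
D(1):
  [0, -9, -1, ∞, ∞, 5]
  [10, 0, 9, 7, 5, 13]
  [∞, ∞, 0, 0, -9, 17]
  [∞, ∞, ∞, 0, ∞, ∞]
  [14, 5, 13, ∞, 0, 7]
  [∞, ∞, 12, ∞, 13, 0]
D(2):
  [0, -9, -1, -2, -4, 4]
  [10, 0, 9, 7, 5, 13]
  [∞, ∞, 0, 0, -9, 17]
  [∞, ∞, ∞, 0, ∞, ∞]
  [14, 5, 13, 12, 0, 7]
  [∞, ∞, 12, ∞, 13, 0]
D(3):
  [0, -9, -1, -2, -10, 4]
  [10, 0, 9, 7, 0, 13]
  [∞, ∞, 0, 0, -9, 17]
  [∞, ∞, ∞, 0, ∞, ∞]
  [14, 5, 13, 12, 0, 7]
  [∞, ∞, 12, 12, 3, 0]
D(4):
  [0, -9, -1, -2, -10, 4]
  [10, 0, 9, 7, 0, 13]
  [∞, ∞, 0, 0, -9, 17]
  [∞, ∞, ∞, 0, ∞, ∞]
  [14, 5, 13, 12, 0, 7]
  [∞, ∞, 12, 12, 3, 0]
D(5):
  [0, -9, -1, -2, -10, -3]
  [10, 0, 9, 7, 0, 7]
  [5, -4, 0, 0, -9, -2]
  [∞, ∞, ∞, 0, ∞, ∞]
  [14, 5, 13, 12, 0, 7]
  [17, 8, 12, 12, 3, 0]
D(6):
  [0, -9, -1, -2, -10, -3]
  [10, 0, 9, 7, 0, 7]
  [5, -4, 0, 0, -9, -2]
  [∞, ∞, ∞, 0, ∞, ∞]
  [14, 5, 13, 12, 0, 7]
  [17, 8, 12, 12, 3, 0]
Answer: G*[6][3] = 12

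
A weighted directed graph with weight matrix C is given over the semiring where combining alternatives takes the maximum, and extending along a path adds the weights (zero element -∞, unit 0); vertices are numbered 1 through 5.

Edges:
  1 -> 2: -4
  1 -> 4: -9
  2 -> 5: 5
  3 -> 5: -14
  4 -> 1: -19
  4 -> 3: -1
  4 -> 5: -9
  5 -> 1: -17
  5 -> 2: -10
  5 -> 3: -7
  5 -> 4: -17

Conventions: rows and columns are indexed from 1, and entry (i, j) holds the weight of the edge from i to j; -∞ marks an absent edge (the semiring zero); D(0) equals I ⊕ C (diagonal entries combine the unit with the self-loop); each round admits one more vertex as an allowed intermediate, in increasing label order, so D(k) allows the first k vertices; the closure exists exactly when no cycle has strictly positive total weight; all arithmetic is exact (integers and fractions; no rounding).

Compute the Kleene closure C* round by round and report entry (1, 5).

D(0):
  [0, -4, -∞, -9, -∞]
  [-∞, 0, -∞, -∞, 5]
  [-∞, -∞, 0, -∞, -14]
  [-19, -∞, -1, 0, -9]
  [-17, -10, -7, -17, 0]
D(1):
  [0, -4, -∞, -9, -∞]
  [-∞, 0, -∞, -∞, 5]
  [-∞, -∞, 0, -∞, -14]
  [-19, -23, -1, 0, -9]
  [-17, -10, -7, -17, 0]
D(2):
  [0, -4, -∞, -9, 1]
  [-∞, 0, -∞, -∞, 5]
  [-∞, -∞, 0, -∞, -14]
  [-19, -23, -1, 0, -9]
  [-17, -10, -7, -17, 0]
D(3):
  [0, -4, -∞, -9, 1]
  [-∞, 0, -∞, -∞, 5]
  [-∞, -∞, 0, -∞, -14]
  [-19, -23, -1, 0, -9]
  [-17, -10, -7, -17, 0]
D(4):
  [0, -4, -10, -9, 1]
  [-∞, 0, -∞, -∞, 5]
  [-∞, -∞, 0, -∞, -14]
  [-19, -23, -1, 0, -9]
  [-17, -10, -7, -17, 0]
D(5):
  [0, -4, -6, -9, 1]
  [-12, 0, -2, -12, 5]
  [-31, -24, 0, -31, -14]
  [-19, -19, -1, 0, -9]
  [-17, -10, -7, -17, 0]
Answer: C*[1][5] = 1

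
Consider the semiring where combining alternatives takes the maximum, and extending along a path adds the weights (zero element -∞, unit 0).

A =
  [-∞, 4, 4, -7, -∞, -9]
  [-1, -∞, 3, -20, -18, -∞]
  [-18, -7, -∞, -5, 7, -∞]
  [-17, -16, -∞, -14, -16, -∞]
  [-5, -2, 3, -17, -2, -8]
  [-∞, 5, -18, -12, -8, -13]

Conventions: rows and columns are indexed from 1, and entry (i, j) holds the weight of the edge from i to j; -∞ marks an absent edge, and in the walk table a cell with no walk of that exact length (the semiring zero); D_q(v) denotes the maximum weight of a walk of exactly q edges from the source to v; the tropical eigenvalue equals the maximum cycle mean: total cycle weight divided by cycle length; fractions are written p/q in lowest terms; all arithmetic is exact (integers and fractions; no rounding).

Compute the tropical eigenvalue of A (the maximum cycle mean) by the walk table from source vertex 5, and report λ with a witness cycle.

q=0: [-∞, -∞, -∞, -∞, 0, -∞]
q=1: [-5, -2, 3, -17, -2, -8]
q=2: [-3, -1, 1, -2, 10, -10]
q=3: [5, 8, 13, -4, 8, 2]
q=4: [7, 9, 11, 8, 20, 0]
q=5: [15, 18, 23, 6, 18, 12]
q=6: [17, 19, 21, 18, 30, 10]
Optimal cycle mean attained by: cycle 3->5->3, total 7 + 3, length 2.
Answer: λ = 5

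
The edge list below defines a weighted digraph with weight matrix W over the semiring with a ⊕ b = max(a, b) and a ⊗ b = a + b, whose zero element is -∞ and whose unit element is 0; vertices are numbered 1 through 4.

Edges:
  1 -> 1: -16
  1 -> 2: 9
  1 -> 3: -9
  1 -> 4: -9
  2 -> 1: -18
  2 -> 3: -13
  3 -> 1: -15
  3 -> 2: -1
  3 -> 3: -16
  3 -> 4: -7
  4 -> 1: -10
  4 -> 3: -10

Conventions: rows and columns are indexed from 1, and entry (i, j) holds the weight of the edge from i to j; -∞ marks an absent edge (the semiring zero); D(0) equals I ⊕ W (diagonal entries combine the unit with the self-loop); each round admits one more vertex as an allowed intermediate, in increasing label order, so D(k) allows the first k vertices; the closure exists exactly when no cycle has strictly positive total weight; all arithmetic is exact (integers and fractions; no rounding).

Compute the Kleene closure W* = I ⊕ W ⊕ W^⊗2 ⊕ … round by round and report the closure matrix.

D(0):
  [0, 9, -9, -9]
  [-18, 0, -13, -∞]
  [-15, -1, 0, -7]
  [-10, -∞, -10, 0]
D(1):
  [0, 9, -9, -9]
  [-18, 0, -13, -27]
  [-15, -1, 0, -7]
  [-10, -1, -10, 0]
D(2):
  [0, 9, -4, -9]
  [-18, 0, -13, -27]
  [-15, -1, 0, -7]
  [-10, -1, -10, 0]
D(3):
  [0, 9, -4, -9]
  [-18, 0, -13, -20]
  [-15, -1, 0, -7]
  [-10, -1, -10, 0]
D(4):
  [0, 9, -4, -9]
  [-18, 0, -13, -20]
  [-15, -1, 0, -7]
  [-10, -1, -10, 0]
Answer: W* = [[0, 9, -4, -9], [-18, 0, -13, -20], [-15, -1, 0, -7], [-10, -1, -10, 0]]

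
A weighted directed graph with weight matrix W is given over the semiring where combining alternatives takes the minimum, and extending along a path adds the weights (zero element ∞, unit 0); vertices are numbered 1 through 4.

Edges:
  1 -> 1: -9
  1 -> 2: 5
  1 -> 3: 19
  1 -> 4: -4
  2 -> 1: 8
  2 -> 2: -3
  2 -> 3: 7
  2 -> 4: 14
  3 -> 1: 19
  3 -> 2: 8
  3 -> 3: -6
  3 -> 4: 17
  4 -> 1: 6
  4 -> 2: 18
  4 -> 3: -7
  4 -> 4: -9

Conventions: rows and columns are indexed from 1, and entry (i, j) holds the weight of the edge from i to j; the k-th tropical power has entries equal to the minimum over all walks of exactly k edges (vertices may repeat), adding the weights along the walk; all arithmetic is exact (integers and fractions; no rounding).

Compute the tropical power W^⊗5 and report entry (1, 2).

W^⊗2:
  [-18, -4, -11, -13]
  [-1, -6, 1, 4]
  [10, 2, -12, 8]
  [-3, 1, -16, -18]
W^⊗3:
  [-27, -13, -20, -22]
  [-10, -9, -5, -5]
  [1, -4, -18, -1]
  [-12, -8, -25, -27]
W^⊗4:
  [-36, -22, -29, -31]
  [-19, -12, -12, -14]
  [-8, -10, -24, -10]
  [-21, -17, -34, -36]
W^⊗5:
  [-45, -31, -38, -40]
  [-28, -15, -21, -23]
  [-17, -16, -30, -19]
  [-30, -26, -43, -45]
Key observation: the optimum is the walk 1->1->1->1->1->2, with weight (-9) + (-9) + (-9) + (-9) + 5 = -31.
Optimal value attained by: walk 1->1->1->1->1->2.
Answer: (W^⊗5)[1][2] = -31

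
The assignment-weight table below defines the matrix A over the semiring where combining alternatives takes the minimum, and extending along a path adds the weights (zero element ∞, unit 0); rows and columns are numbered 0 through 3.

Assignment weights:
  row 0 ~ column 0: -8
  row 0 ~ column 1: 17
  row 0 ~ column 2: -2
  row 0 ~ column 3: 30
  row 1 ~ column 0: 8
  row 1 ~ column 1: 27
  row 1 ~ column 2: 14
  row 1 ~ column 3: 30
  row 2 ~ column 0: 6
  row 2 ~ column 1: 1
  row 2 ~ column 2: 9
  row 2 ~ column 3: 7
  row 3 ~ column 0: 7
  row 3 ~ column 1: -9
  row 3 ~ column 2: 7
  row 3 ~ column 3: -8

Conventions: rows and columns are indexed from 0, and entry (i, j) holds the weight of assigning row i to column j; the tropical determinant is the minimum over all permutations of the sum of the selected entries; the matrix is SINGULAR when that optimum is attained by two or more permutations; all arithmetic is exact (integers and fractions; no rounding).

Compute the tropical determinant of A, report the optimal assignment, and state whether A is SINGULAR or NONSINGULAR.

σ = (0, 1, 2, 3): (-8) + 27 + 9 + (-8) = 20
σ = (0, 1, 3, 2): (-8) + 27 + 7 + 7 = 33
σ = (0, 2, 1, 3): (-8) + 14 + 1 + (-8) = -1
σ = (0, 2, 3, 1): (-8) + 14 + 7 + (-9) = 4
σ = (0, 3, 1, 2): (-8) + 30 + 1 + 7 = 30
σ = (0, 3, 2, 1): (-8) + 30 + 9 + (-9) = 22
σ = (1, 0, 2, 3): 17 + 8 + 9 + (-8) = 26
σ = (1, 0, 3, 2): 17 + 8 + 7 + 7 = 39
σ = (1, 2, 0, 3): 17 + 14 + 6 + (-8) = 29
σ = (1, 2, 3, 0): 17 + 14 + 7 + 7 = 45
σ = (1, 3, 0, 2): 17 + 30 + 6 + 7 = 60
σ = (1, 3, 2, 0): 17 + 30 + 9 + 7 = 63
σ = (2, 0, 1, 3): (-2) + 8 + 1 + (-8) = -1
σ = (2, 0, 3, 1): (-2) + 8 + 7 + (-9) = 4
σ = (2, 1, 0, 3): (-2) + 27 + 6 + (-8) = 23
σ = (2, 1, 3, 0): (-2) + 27 + 7 + 7 = 39
σ = (2, 3, 0, 1): (-2) + 30 + 6 + (-9) = 25
σ = (2, 3, 1, 0): (-2) + 30 + 1 + 7 = 36
σ = (3, 0, 1, 2): 30 + 8 + 1 + 7 = 46
σ = (3, 0, 2, 1): 30 + 8 + 9 + (-9) = 38
σ = (3, 1, 0, 2): 30 + 27 + 6 + 7 = 70
σ = (3, 1, 2, 0): 30 + 27 + 9 + 7 = 73
σ = (3, 2, 0, 1): 30 + 14 + 6 + (-9) = 41
σ = (3, 2, 1, 0): 30 + 14 + 1 + 7 = 52
Optimal value attained by: σ = (0, 2, 1, 3).
Answer: det⊕(A) = -1; verdict: SINGULAR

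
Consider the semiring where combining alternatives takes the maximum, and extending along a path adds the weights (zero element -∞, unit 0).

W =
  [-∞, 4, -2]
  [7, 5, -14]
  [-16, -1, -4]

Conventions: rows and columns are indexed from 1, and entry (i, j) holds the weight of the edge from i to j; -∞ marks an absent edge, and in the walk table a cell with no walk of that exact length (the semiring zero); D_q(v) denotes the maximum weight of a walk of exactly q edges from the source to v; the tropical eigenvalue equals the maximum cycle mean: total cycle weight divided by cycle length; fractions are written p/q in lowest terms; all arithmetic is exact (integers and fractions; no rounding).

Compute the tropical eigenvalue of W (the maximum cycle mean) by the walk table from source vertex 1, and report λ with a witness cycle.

q=0: [0, -∞, -∞]
q=1: [-∞, 4, -2]
q=2: [11, 9, -6]
q=3: [16, 15, 9]
Optimal cycle mean attained by: cycle 1->2->1, total 4 + 7, length 2.
Answer: λ = 11/2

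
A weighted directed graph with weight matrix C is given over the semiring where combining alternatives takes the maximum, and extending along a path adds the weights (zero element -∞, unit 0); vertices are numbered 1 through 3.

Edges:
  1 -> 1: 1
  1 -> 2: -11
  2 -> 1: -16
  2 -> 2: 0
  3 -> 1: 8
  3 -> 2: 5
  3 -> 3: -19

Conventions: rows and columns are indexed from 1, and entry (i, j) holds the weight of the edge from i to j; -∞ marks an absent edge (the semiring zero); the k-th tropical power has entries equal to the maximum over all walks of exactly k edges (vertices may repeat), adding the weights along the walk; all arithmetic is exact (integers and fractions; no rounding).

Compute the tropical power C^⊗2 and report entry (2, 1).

C^⊗2:
  [2, -10, -∞]
  [-15, 0, -∞]
  [9, 5, -38]
Key observation: the optimum is the walk 2->1->1, with weight (-16) + 1 = -15.
Optimal value attained by: walk 2->1->1.
Answer: (C^⊗2)[2][1] = -15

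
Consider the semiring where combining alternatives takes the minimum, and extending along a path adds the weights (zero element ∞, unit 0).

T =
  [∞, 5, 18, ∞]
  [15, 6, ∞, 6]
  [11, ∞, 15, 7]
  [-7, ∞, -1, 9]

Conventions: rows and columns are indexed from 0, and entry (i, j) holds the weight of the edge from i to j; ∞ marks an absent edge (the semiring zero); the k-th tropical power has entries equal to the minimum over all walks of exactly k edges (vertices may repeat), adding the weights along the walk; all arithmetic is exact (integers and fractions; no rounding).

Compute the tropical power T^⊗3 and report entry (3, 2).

T^⊗2:
  [20, 11, 33, 11]
  [-1, 12, 5, 12]
  [0, 16, 6, 16]
  [2, -2, 8, 6]
T^⊗3:
  [4, 17, 10, 17]
  [5, 4, 11, 12]
  [9, 5, 15, 13]
  [-1, 4, 5, 4]
Key observation: the optimum is the walk 3->2->3->2, with weight (-1) + 7 + (-1) = 5.
Optimal value attained by: walk 3->2->3->2.
Answer: (T^⊗3)[3][2] = 5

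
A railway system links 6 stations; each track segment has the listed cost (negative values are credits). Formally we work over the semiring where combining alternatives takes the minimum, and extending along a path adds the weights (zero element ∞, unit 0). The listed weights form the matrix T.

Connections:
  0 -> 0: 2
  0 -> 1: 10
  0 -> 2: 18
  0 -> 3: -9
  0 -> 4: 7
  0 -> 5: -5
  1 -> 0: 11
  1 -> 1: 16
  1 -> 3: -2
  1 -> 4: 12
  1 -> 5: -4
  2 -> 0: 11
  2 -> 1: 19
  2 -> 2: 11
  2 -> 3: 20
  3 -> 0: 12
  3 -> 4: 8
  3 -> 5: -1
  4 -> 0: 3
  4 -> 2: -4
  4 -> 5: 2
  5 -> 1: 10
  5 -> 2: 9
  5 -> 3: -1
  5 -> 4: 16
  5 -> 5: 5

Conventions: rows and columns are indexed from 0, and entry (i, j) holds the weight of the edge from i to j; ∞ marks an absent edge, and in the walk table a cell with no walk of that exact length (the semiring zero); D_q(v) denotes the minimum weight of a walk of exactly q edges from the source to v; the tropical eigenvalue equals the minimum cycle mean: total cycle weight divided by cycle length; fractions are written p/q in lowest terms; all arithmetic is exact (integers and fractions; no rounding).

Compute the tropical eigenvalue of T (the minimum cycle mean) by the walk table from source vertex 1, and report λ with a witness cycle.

q=0: [∞, 0, ∞, ∞, ∞, ∞]
q=1: [11, 16, ∞, -2, 12, -4]
q=2: [10, 6, 5, -5, 6, -3]
q=3: [7, 7, 2, -4, 3, -6]
q=4: [6, 4, -1, -7, 4, -5]
q=5: [5, 5, 0, -6, 1, -8]
q=6: [4, 2, -3, -9, 2, -7]
Optimal cycle mean attained by: cycle 3->5->3, total (-1) + (-1), length 2.
Answer: λ = -1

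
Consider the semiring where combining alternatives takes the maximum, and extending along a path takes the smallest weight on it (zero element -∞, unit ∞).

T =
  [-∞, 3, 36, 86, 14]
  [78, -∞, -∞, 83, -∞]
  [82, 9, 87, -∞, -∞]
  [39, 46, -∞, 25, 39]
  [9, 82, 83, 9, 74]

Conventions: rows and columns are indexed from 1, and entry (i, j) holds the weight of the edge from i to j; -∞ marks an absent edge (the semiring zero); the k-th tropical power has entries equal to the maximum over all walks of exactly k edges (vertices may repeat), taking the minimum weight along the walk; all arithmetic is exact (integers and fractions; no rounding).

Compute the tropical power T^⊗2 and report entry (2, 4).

T^⊗2:
  [39, 46, 36, 25, 39]
  [39, 46, 36, 78, 39]
  [82, 9, 87, 82, 14]
  [46, 39, 39, 46, 39]
  [82, 74, 83, 82, 74]
Key observation: the optimum is the walk 2->1->4, with weight 78 min 86 = 78.
Optimal value attained by: walk 2->1->4.
Answer: (T^⊗2)[2][4] = 78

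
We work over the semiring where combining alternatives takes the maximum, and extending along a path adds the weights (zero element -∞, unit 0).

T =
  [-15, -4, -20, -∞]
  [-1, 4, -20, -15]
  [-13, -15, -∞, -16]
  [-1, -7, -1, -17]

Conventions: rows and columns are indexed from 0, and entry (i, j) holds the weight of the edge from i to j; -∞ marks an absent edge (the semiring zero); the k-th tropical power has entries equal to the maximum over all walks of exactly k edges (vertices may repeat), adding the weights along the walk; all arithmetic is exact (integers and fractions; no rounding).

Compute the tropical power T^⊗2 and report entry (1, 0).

T^⊗2:
  [-5, 0, -24, -19]
  [3, 8, -16, -11]
  [-16, -11, -17, -30]
  [-8, -3, -18, -17]
Key observation: the optimum is the walk 1->1->0, with weight 4 + (-1) = 3.
Optimal value attained by: walk 1->1->0.
Answer: (T^⊗2)[1][0] = 3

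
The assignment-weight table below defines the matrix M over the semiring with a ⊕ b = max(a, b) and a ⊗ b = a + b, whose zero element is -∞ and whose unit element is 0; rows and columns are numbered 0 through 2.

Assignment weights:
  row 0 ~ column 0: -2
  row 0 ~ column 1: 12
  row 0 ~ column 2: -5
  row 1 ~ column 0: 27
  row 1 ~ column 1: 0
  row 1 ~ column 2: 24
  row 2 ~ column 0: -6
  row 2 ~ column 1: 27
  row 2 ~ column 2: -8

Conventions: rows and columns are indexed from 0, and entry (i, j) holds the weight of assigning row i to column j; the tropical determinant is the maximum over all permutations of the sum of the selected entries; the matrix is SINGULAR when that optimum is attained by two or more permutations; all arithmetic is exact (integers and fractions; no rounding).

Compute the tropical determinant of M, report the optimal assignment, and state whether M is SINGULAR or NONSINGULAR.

σ = (0, 1, 2): (-2) + 0 + (-8) = -10
σ = (0, 2, 1): (-2) + 24 + 27 = 49
σ = (1, 0, 2): 12 + 27 + (-8) = 31
σ = (1, 2, 0): 12 + 24 + (-6) = 30
σ = (2, 0, 1): (-5) + 27 + 27 = 49
σ = (2, 1, 0): (-5) + 0 + (-6) = -11
Optimal value attained by: σ = (0, 2, 1).
Answer: det⊕(M) = 49; verdict: SINGULAR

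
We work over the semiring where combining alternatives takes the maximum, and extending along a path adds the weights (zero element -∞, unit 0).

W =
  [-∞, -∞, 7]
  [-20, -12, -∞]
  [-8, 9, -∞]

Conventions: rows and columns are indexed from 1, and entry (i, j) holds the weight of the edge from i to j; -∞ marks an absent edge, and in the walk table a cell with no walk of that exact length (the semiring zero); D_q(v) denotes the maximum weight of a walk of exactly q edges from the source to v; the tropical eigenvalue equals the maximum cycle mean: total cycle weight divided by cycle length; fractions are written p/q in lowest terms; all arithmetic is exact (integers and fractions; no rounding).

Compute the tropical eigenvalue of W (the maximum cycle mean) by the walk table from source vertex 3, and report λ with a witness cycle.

q=0: [-∞, -∞, 0]
q=1: [-8, 9, -∞]
q=2: [-11, -3, -1]
q=3: [-9, 8, -4]
Optimal cycle mean attained by: cycle 1->3->1, total 7 + (-8), length 2.
Answer: λ = -1/2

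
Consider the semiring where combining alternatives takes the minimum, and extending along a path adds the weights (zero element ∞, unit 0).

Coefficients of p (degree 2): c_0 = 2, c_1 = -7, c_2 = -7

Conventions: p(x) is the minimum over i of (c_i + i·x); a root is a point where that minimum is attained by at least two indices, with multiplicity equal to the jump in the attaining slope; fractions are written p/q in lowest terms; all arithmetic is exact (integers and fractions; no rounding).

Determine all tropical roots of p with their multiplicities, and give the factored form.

hull edge (i=0, c=2) to (i=1, c=-7): slope -9, span 1
hull edge (i=1, c=-7) to (i=2, c=-7): slope 0, span 1
Factored form: p(x) = -7 ⊗ (x ⊕ 0) ⊗ (x ⊕ 9)
Answer: roots = 0 (mult 1), 9 (mult 1)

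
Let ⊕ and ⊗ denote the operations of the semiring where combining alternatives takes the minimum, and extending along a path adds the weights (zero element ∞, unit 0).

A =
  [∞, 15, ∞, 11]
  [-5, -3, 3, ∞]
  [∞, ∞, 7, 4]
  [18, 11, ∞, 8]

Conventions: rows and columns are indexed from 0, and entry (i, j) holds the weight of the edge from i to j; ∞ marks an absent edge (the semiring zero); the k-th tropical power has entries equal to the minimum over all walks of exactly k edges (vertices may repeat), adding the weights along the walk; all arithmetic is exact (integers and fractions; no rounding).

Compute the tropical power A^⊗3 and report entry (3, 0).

A^⊗2:
  [10, 12, 18, 19]
  [-8, -6, 0, 6]
  [22, 15, 14, 11]
  [6, 8, 14, 16]
A^⊗3:
  [7, 9, 15, 21]
  [-11, -9, -3, 3]
  [10, 12, 18, 18]
  [3, 5, 11, 17]
Key observation: the optimum is the walk 3->1->1->0, with weight 11 + (-3) + (-5) = 3.
Optimal value attained by: walk 3->1->1->0.
Answer: (A^⊗3)[3][0] = 3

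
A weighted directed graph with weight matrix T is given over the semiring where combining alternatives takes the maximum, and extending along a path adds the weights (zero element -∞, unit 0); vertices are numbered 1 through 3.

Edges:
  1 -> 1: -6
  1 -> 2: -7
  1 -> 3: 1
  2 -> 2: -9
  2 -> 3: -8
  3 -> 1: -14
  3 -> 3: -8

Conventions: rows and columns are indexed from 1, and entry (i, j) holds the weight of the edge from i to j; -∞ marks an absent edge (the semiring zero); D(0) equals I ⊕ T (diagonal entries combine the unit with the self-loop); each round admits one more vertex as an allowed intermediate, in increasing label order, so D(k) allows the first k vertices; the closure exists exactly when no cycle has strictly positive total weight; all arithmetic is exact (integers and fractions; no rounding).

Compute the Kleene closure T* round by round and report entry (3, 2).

D(0):
  [0, -7, 1]
  [-∞, 0, -8]
  [-14, -∞, 0]
D(1):
  [0, -7, 1]
  [-∞, 0, -8]
  [-14, -21, 0]
D(2):
  [0, -7, 1]
  [-∞, 0, -8]
  [-14, -21, 0]
D(3):
  [0, -7, 1]
  [-22, 0, -8]
  [-14, -21, 0]
Answer: T*[3][2] = -21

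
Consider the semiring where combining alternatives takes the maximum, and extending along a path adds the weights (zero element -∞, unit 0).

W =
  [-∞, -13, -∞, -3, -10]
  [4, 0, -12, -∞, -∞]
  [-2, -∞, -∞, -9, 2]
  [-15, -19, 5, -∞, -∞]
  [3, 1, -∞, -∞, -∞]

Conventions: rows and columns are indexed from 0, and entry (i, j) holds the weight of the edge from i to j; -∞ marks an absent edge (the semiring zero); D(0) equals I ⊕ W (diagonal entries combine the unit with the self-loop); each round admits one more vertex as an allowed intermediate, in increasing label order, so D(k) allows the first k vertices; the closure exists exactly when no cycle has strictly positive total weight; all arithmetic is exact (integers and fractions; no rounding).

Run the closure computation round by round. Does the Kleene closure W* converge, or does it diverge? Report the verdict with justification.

D(0):
  [0, -13, -∞, -3, -10]
  [4, 0, -12, -∞, -∞]
  [-2, -∞, 0, -9, 2]
  [-15, -19, 5, 0, -∞]
  [3, 1, -∞, -∞, 0]
D(1):
  [0, -13, -∞, -3, -10]
  [4, 0, -12, 1, -6]
  [-2, -15, 0, -5, 2]
  [-15, -19, 5, 0, -25]
  [3, 1, -∞, 0, 0]
D(2):
  [0, -13, -25, -3, -10]
  [4, 0, -12, 1, -6]
  [-2, -15, 0, -5, 2]
  [-15, -19, 5, 0, -25]
  [5, 1, -11, 2, 0]
D(3):
  [0, -13, -25, -3, -10]
  [4, 0, -12, 1, -6]
  [-2, -15, 0, -5, 2]
  [3, -10, 5, 0, 7]
  [5, 1, -11, 2, 0]
Detection: at round 4, diagonal entry (4, 4) turns strictly positive.
Key observation: the cycle 4->0->3->2->4 has total weight 3 + (-3) + 5 + 2, which is strictly positive.
Answer: DIVERGES — positive cycle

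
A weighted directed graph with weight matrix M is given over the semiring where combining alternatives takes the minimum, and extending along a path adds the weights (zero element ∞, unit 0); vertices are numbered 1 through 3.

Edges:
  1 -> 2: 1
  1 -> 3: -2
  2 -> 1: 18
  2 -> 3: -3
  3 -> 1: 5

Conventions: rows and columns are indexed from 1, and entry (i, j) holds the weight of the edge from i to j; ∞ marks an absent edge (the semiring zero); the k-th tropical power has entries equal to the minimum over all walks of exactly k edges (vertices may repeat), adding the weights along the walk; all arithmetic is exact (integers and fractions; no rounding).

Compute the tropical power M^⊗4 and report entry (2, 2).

M^⊗2:
  [3, ∞, -2]
  [2, 19, 16]
  [∞, 6, 3]
M^⊗3:
  [3, 4, 1]
  [21, 3, 0]
  [8, ∞, 3]
M^⊗4:
  [6, 4, 1]
  [5, 22, 0]
  [8, 9, 6]
Key observation: the optimum is the walk 2->1->3->1->2, with weight 18 + (-2) + 5 + 1 = 22.
Optimal value attained by: walk 2->1->3->1->2.
Answer: (M^⊗4)[2][2] = 22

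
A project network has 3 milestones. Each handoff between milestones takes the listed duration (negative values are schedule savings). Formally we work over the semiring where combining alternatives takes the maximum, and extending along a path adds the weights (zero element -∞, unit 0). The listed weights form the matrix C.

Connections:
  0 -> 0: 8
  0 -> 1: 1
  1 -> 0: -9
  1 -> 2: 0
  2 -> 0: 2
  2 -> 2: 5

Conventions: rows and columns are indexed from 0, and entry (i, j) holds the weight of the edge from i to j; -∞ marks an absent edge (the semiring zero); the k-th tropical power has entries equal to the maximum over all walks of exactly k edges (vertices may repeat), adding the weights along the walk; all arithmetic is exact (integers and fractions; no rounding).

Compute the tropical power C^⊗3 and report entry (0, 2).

C^⊗2:
  [16, 9, 1]
  [2, -8, 5]
  [10, 3, 10]
C^⊗3:
  [24, 17, 9]
  [10, 3, 10]
  [18, 11, 15]
Key observation: the optimum is the walk 0->0->1->2, with weight 8 + 1 + 0 = 9.
Optimal value attained by: walk 0->0->1->2.
Answer: (C^⊗3)[0][2] = 9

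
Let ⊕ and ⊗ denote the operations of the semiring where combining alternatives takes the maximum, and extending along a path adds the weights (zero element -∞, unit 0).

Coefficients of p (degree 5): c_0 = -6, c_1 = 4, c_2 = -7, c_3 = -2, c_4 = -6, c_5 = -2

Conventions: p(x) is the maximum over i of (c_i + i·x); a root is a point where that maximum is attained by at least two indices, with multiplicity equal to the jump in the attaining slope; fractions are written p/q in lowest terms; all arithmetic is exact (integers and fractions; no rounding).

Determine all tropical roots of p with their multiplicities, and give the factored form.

hull edge (i=0, c=-6) to (i=1, c=4): slope 10, span 1
hull edge (i=1, c=4) to (i=5, c=-2): slope -3/2, span 4
Factored form: p(x) = -2 ⊗ (x ⊕ (-10)) ⊗ (x ⊕ 3/2) ⊗ (x ⊕ 3/2) ⊗ (x ⊕ 3/2) ⊗ (x ⊕ 3/2)
Answer: roots = -10 (mult 1), 3/2 (mult 4)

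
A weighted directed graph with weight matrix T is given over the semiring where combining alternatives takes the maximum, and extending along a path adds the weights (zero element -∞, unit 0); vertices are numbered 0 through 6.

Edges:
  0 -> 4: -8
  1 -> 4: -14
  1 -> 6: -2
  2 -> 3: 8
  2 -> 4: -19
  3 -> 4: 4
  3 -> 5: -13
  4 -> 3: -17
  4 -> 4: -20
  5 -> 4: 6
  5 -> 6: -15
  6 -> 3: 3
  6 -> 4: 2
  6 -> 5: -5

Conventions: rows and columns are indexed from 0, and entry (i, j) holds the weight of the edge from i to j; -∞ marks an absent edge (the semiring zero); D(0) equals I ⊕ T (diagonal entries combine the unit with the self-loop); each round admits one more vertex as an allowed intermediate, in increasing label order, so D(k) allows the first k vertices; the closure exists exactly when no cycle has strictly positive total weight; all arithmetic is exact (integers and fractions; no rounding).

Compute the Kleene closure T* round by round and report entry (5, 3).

D(0):
  [0, -∞, -∞, -∞, -8, -∞, -∞]
  [-∞, 0, -∞, -∞, -14, -∞, -2]
  [-∞, -∞, 0, 8, -19, -∞, -∞]
  [-∞, -∞, -∞, 0, 4, -13, -∞]
  [-∞, -∞, -∞, -17, 0, -∞, -∞]
  [-∞, -∞, -∞, -∞, 6, 0, -15]
  [-∞, -∞, -∞, 3, 2, -5, 0]
D(1):
  [0, -∞, -∞, -∞, -8, -∞, -∞]
  [-∞, 0, -∞, -∞, -14, -∞, -2]
  [-∞, -∞, 0, 8, -19, -∞, -∞]
  [-∞, -∞, -∞, 0, 4, -13, -∞]
  [-∞, -∞, -∞, -17, 0, -∞, -∞]
  [-∞, -∞, -∞, -∞, 6, 0, -15]
  [-∞, -∞, -∞, 3, 2, -5, 0]
D(2):
  [0, -∞, -∞, -∞, -8, -∞, -∞]
  [-∞, 0, -∞, -∞, -14, -∞, -2]
  [-∞, -∞, 0, 8, -19, -∞, -∞]
  [-∞, -∞, -∞, 0, 4, -13, -∞]
  [-∞, -∞, -∞, -17, 0, -∞, -∞]
  [-∞, -∞, -∞, -∞, 6, 0, -15]
  [-∞, -∞, -∞, 3, 2, -5, 0]
D(3):
  [0, -∞, -∞, -∞, -8, -∞, -∞]
  [-∞, 0, -∞, -∞, -14, -∞, -2]
  [-∞, -∞, 0, 8, -19, -∞, -∞]
  [-∞, -∞, -∞, 0, 4, -13, -∞]
  [-∞, -∞, -∞, -17, 0, -∞, -∞]
  [-∞, -∞, -∞, -∞, 6, 0, -15]
  [-∞, -∞, -∞, 3, 2, -5, 0]
D(4):
  [0, -∞, -∞, -∞, -8, -∞, -∞]
  [-∞, 0, -∞, -∞, -14, -∞, -2]
  [-∞, -∞, 0, 8, 12, -5, -∞]
  [-∞, -∞, -∞, 0, 4, -13, -∞]
  [-∞, -∞, -∞, -17, 0, -30, -∞]
  [-∞, -∞, -∞, -∞, 6, 0, -15]
  [-∞, -∞, -∞, 3, 7, -5, 0]
D(5):
  [0, -∞, -∞, -25, -8, -38, -∞]
  [-∞, 0, -∞, -31, -14, -44, -2]
  [-∞, -∞, 0, 8, 12, -5, -∞]
  [-∞, -∞, -∞, 0, 4, -13, -∞]
  [-∞, -∞, -∞, -17, 0, -30, -∞]
  [-∞, -∞, -∞, -11, 6, 0, -15]
  [-∞, -∞, -∞, 3, 7, -5, 0]
D(6):
  [0, -∞, -∞, -25, -8, -38, -53]
  [-∞, 0, -∞, -31, -14, -44, -2]
  [-∞, -∞, 0, 8, 12, -5, -20]
  [-∞, -∞, -∞, 0, 4, -13, -28]
  [-∞, -∞, -∞, -17, 0, -30, -45]
  [-∞, -∞, -∞, -11, 6, 0, -15]
  [-∞, -∞, -∞, 3, 7, -5, 0]
D(7):
  [0, -∞, -∞, -25, -8, -38, -53]
  [-∞, 0, -∞, 1, 5, -7, -2]
  [-∞, -∞, 0, 8, 12, -5, -20]
  [-∞, -∞, -∞, 0, 4, -13, -28]
  [-∞, -∞, -∞, -17, 0, -30, -45]
  [-∞, -∞, -∞, -11, 6, 0, -15]
  [-∞, -∞, -∞, 3, 7, -5, 0]
Answer: T*[5][3] = -11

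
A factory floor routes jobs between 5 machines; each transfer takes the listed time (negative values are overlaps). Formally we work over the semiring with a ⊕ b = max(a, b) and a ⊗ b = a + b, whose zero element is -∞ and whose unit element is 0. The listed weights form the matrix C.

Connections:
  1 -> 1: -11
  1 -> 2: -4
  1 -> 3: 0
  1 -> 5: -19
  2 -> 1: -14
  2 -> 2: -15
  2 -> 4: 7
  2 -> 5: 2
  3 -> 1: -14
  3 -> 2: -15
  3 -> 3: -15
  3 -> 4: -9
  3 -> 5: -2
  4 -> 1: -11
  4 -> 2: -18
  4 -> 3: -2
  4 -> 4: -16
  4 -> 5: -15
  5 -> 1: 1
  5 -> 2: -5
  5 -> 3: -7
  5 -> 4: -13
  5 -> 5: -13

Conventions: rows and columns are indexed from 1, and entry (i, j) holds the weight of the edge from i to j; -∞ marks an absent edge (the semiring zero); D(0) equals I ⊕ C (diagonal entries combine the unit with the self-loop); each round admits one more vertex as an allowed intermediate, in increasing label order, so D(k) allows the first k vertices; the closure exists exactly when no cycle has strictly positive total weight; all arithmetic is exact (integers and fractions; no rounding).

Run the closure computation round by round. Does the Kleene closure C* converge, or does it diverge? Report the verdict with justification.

D(0):
  [0, -4, 0, -∞, -19]
  [-14, 0, -∞, 7, 2]
  [-14, -15, 0, -9, -2]
  [-11, -18, -2, 0, -15]
  [1, -5, -7, -13, 0]
D(1):
  [0, -4, 0, -∞, -19]
  [-14, 0, -14, 7, 2]
  [-14, -15, 0, -9, -2]
  [-11, -15, -2, 0, -15]
  [1, -3, 1, -13, 0]
D(2):
  [0, -4, 0, 3, -2]
  [-14, 0, -14, 7, 2]
  [-14, -15, 0, -8, -2]
  [-11, -15, -2, 0, -13]
  [1, -3, 1, 4, 0]
D(3):
  [0, -4, 0, 3, -2]
  [-14, 0, -14, 7, 2]
  [-14, -15, 0, -8, -2]
  [-11, -15, -2, 0, -4]
  [1, -3, 1, 4, 0]
D(4):
  [0, -4, 1, 3, -1]
  [-4, 0, 5, 7, 3]
  [-14, -15, 0, -8, -2]
  [-11, -15, -2, 0, -4]
  [1, -3, 2, 4, 0]
D(5):
  [0, -4, 1, 3, -1]
  [4, 0, 5, 7, 3]
  [-1, -5, 0, 2, -2]
  [-3, -7, -2, 0, -4]
  [1, -3, 2, 4, 0]
Key observation: every diagonal entry stays at the unit through all rounds, so no improving cycle exists.
Answer: CONVERGES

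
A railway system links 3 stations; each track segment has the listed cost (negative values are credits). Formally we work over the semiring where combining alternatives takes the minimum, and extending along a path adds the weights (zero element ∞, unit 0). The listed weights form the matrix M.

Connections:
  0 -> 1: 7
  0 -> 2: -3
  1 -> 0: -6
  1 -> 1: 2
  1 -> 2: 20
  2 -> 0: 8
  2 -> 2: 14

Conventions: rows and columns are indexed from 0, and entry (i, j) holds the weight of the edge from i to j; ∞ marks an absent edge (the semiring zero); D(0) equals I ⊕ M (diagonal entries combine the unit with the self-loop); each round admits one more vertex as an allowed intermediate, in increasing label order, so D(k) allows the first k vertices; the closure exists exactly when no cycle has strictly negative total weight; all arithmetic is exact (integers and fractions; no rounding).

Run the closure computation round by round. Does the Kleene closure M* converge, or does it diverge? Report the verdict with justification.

D(0):
  [0, 7, -3]
  [-6, 0, 20]
  [8, ∞, 0]
D(1):
  [0, 7, -3]
  [-6, 0, -9]
  [8, 15, 0]
D(2):
  [0, 7, -3]
  [-6, 0, -9]
  [8, 15, 0]
D(3):
  [0, 7, -3]
  [-6, 0, -9]
  [8, 15, 0]
Key observation: every diagonal entry stays at the unit through all rounds, so no improving cycle exists.
Answer: CONVERGES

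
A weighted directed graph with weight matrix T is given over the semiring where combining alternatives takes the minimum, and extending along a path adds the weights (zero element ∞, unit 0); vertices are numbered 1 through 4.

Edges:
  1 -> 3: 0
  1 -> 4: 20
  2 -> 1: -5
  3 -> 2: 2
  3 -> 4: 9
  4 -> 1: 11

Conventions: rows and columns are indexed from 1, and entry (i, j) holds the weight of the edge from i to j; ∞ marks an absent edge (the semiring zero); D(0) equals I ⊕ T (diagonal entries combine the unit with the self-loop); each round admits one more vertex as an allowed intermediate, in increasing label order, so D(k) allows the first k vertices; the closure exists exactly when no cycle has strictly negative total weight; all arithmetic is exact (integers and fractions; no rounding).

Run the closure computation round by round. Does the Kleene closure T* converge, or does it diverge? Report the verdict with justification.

D(0):
  [0, ∞, 0, 20]
  [-5, 0, ∞, ∞]
  [∞, 2, 0, 9]
  [11, ∞, ∞, 0]
D(1):
  [0, ∞, 0, 20]
  [-5, 0, -5, 15]
  [∞, 2, 0, 9]
  [11, ∞, 11, 0]
Detection: at round 2, diagonal entry (3, 3) turns strictly negative.
Key observation: the cycle 3->2->1->3 has total weight 2 + (-5) + 0, which is strictly negative.
Answer: DIVERGES — negative cycle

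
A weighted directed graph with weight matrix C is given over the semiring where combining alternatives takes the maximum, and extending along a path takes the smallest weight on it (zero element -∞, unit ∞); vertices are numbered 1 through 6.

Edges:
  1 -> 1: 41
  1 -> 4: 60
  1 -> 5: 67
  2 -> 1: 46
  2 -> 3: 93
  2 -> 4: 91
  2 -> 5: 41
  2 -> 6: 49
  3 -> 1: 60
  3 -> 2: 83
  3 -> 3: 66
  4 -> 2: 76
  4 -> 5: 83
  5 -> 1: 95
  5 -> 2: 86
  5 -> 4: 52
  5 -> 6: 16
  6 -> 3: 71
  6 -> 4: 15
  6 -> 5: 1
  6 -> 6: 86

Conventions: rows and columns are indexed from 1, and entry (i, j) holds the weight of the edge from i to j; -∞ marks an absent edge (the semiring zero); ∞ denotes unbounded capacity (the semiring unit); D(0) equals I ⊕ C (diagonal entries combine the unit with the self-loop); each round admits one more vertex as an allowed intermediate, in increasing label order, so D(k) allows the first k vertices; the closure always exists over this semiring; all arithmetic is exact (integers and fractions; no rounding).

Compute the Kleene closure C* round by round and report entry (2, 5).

D(0):
  [∞, -∞, -∞, 60, 67, -∞]
  [46, ∞, 93, 91, 41, 49]
  [60, 83, ∞, -∞, -∞, -∞]
  [-∞, 76, -∞, ∞, 83, -∞]
  [95, 86, -∞, 52, ∞, 16]
  [-∞, -∞, 71, 15, 1, ∞]
D(1):
  [∞, -∞, -∞, 60, 67, -∞]
  [46, ∞, 93, 91, 46, 49]
  [60, 83, ∞, 60, 60, -∞]
  [-∞, 76, -∞, ∞, 83, -∞]
  [95, 86, -∞, 60, ∞, 16]
  [-∞, -∞, 71, 15, 1, ∞]
D(2):
  [∞, -∞, -∞, 60, 67, -∞]
  [46, ∞, 93, 91, 46, 49]
  [60, 83, ∞, 83, 60, 49]
  [46, 76, 76, ∞, 83, 49]
  [95, 86, 86, 86, ∞, 49]
  [-∞, -∞, 71, 15, 1, ∞]
D(3):
  [∞, -∞, -∞, 60, 67, -∞]
  [60, ∞, 93, 91, 60, 49]
  [60, 83, ∞, 83, 60, 49]
  [60, 76, 76, ∞, 83, 49]
  [95, 86, 86, 86, ∞, 49]
  [60, 71, 71, 71, 60, ∞]
D(4):
  [∞, 60, 60, 60, 67, 49]
  [60, ∞, 93, 91, 83, 49]
  [60, 83, ∞, 83, 83, 49]
  [60, 76, 76, ∞, 83, 49]
  [95, 86, 86, 86, ∞, 49]
  [60, 71, 71, 71, 71, ∞]
D(5):
  [∞, 67, 67, 67, 67, 49]
  [83, ∞, 93, 91, 83, 49]
  [83, 83, ∞, 83, 83, 49]
  [83, 83, 83, ∞, 83, 49]
  [95, 86, 86, 86, ∞, 49]
  [71, 71, 71, 71, 71, ∞]
D(6):
  [∞, 67, 67, 67, 67, 49]
  [83, ∞, 93, 91, 83, 49]
  [83, 83, ∞, 83, 83, 49]
  [83, 83, 83, ∞, 83, 49]
  [95, 86, 86, 86, ∞, 49]
  [71, 71, 71, 71, 71, ∞]
Answer: C*[2][5] = 83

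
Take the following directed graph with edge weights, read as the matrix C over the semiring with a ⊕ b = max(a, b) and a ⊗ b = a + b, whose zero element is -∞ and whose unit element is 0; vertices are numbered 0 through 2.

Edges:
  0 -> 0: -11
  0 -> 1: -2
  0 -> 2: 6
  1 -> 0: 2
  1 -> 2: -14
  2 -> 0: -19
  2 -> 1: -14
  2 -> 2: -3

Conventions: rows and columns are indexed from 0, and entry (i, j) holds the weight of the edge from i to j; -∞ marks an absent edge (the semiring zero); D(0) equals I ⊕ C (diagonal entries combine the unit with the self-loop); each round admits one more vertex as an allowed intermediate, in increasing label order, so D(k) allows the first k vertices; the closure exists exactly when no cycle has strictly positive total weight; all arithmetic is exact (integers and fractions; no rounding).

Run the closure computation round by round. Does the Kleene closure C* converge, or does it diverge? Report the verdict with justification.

D(0):
  [0, -2, 6]
  [2, 0, -14]
  [-19, -14, 0]
D(1):
  [0, -2, 6]
  [2, 0, 8]
  [-19, -14, 0]
D(2):
  [0, -2, 6]
  [2, 0, 8]
  [-12, -14, 0]
D(3):
  [0, -2, 6]
  [2, 0, 8]
  [-12, -14, 0]
Key observation: every diagonal entry stays at the unit through all rounds, so no improving cycle exists.
Answer: CONVERGES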